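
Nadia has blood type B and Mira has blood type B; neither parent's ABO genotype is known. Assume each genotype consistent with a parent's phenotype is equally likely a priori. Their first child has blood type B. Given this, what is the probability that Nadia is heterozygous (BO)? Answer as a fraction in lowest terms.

Possible genotypes: Nadia ∈ {BB, BO}; Mira ∈ {BB, BO}.
Weight each parental genotype pair by prior × P(type-B child):
  BB × BB: posterior weight 4/15.
  BB × BO: posterior weight 4/15.
  BO × BB: posterior weight 4/15.
  BO × BO: posterior weight 1/5.
Sum the posterior weight over pairs where Nadia is BO: 7/15.

7/15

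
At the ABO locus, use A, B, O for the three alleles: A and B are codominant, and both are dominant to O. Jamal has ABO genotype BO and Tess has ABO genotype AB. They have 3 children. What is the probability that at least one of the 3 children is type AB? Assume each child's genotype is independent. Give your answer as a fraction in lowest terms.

37/64

ABO cross BO × AB → 1/4 A, 1/2 B, 1/4 AB.
So P(type AB) = 1/4 per child.
P(none) = (3/4)^3 = 27/64; P(at least one) = 1 − 27/64 = 37/64.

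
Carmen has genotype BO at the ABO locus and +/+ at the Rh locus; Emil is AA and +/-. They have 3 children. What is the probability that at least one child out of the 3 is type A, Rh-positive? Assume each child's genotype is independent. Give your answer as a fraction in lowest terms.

7/8

ABO cross BO × AA → 1/2 A, 1/2 AB.
Rh cross +/+ × +/- → 1 Rh+; so P(type A, Rh-positive) = 1/2 × 1 = 1/2 per child.
P(none) = (1/2)^3 = 1/8; P(at least one) = 1 − 1/8 = 7/8.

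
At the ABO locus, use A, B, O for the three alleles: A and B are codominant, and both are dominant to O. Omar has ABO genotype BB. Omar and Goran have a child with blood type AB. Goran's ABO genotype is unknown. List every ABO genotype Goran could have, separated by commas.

AA, AB, AO

For each candidate genotype of Goran, check whether crossing it with BB can produce every observed child phenotype.
  AA → possible child types {AB} ✓
  AB → possible child types {B, AB} ✓
  AO → possible child types {B, AB} ✓
  BB → possible child types {B} ✗
  BO → possible child types {B} ✗
  OO → possible child types {B} ✗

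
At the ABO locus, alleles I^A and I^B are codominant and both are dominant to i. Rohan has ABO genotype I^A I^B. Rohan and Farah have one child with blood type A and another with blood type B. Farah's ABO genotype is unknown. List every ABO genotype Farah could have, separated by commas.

I^A I^B, I^A i, I^B i, i i

For each candidate genotype of Farah, check whether crossing it with I^A I^B can produce every observed child phenotype.
  I^A I^A → possible child types {A, AB} ✗
  I^A I^B → possible child types {A, B, AB} ✓
  I^A i → possible child types {A, B, AB} ✓
  I^B I^B → possible child types {B, AB} ✗
  I^B i → possible child types {A, B, AB} ✓
  i i → possible child types {A, B} ✓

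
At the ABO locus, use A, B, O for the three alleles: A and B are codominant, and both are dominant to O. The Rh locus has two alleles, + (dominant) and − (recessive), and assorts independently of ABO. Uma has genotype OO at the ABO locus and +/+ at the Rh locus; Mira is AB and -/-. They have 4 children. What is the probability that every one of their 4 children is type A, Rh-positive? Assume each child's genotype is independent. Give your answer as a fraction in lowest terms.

ABO cross OO × AB → 1/2 A, 1/2 B.
Rh cross +/+ × -/- → 1 Rh+; so P(type A, Rh-positive) = 1/2 × 1 = 1/2 per child.
All 4 independent: (1/2)^4 = 1/16.

1/16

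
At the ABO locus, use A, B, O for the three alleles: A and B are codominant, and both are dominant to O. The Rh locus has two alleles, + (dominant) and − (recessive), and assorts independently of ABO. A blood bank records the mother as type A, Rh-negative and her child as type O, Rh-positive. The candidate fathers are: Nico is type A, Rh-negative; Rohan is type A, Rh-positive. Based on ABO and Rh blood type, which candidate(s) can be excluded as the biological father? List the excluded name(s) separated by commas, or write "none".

A candidate is excluded only if no genotype consistent with his phenotype could produce a type O, Rh-positive child with a type A, Rh-negative mother.
Nico (type A, Rh-): no genotype consistent with that phenotype can produce a type-O Rh+ child with a type-A mother.

Nico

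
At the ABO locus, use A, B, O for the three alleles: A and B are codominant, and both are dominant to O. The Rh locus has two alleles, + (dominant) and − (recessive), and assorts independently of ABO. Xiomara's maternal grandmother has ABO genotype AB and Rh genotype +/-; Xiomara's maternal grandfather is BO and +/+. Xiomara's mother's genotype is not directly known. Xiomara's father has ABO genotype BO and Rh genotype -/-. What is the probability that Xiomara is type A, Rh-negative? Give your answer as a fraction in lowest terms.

Xiomara's mother's ABO genotype from AB × BO: 1/4 AB, 1/4 AO, 1/4 BB, 1/4 BO.
Crossing each possibility with the father BO and summing P(type A): 1/4·1/4 + 1/4·1/4 + 1/4·0 + 1/4·0 = 1/8.
Similarly for Rh via the mother's Rh distribution: P(Rh-) = 1/4.
Independent loci: 1/8 × 1/4 = 1/32.

1/32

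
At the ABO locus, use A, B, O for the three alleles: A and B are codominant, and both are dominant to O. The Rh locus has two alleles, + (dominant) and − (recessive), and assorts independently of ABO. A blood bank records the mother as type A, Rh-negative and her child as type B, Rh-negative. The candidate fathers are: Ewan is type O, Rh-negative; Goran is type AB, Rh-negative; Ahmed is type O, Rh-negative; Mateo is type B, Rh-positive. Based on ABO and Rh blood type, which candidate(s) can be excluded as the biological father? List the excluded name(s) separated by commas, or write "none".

A candidate is excluded only if no genotype consistent with his phenotype could produce a type B, Rh-negative child with a type A, Rh-negative mother.
Ewan (type O, Rh-): no genotype consistent with that phenotype can produce a type-B Rh- child with a type-A mother.
Ahmed (type O, Rh-): no genotype consistent with that phenotype can produce a type-B Rh- child with a type-A mother.

Ewan, Ahmed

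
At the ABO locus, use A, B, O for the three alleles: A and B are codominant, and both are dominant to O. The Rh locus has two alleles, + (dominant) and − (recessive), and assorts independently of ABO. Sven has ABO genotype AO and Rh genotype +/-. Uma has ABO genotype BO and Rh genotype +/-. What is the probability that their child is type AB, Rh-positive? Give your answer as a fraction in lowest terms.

ABO cross AO × BO → offspring phenotypes: 1/4 O, 1/4 A, 1/4 B, 1/4 AB.
Rh cross +/- × +/- → 3/4 Rh+, 1/4 Rh-.
Independent loci: P(type AB, Rh-positive) = 1/4 × 3/4 = 3/16.

3/16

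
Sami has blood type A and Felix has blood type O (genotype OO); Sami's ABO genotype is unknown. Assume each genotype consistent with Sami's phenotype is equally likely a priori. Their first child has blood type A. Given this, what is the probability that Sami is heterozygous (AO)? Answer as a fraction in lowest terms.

Possible genotypes: Sami ∈ {AA, AO}; Felix ∈ {OO}.
Weight each parental genotype pair by prior × P(type-A child):
  AA × OO: posterior weight 2/3.
  AO × OO: posterior weight 1/3.
Sum the posterior weight over pairs where Sami is AO: 1/3.

1/3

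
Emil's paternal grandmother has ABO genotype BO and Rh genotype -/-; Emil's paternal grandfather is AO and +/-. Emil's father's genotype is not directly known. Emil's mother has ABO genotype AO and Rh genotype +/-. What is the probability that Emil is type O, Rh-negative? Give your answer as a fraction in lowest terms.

Emil's father's ABO genotype from BO × AO: 1/4 AB, 1/4 AO, 1/4 BO, 1/4 OO.
Crossing each possibility with the mother AO and summing P(type O): 1/4·0 + 1/4·1/4 + 1/4·1/4 + 1/4·1/2 = 1/4.
Similarly for Rh via the father's Rh distribution: P(Rh-) = 3/8.
Independent loci: 1/4 × 3/8 = 3/32.

3/32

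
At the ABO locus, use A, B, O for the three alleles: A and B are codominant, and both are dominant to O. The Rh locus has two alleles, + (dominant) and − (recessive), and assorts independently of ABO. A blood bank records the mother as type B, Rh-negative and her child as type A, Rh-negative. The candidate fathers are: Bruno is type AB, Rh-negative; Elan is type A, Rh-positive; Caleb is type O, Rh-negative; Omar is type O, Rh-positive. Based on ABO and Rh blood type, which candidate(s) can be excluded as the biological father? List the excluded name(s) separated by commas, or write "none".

Caleb, Omar

A candidate is excluded only if no genotype consistent with his phenotype could produce a type A, Rh-negative child with a type B, Rh-negative mother.
Caleb (type O, Rh-): no genotype consistent with that phenotype can produce a type-A Rh- child with a type-B mother.
Omar (type O, Rh+): no genotype consistent with that phenotype can produce a type-A Rh- child with a type-B mother.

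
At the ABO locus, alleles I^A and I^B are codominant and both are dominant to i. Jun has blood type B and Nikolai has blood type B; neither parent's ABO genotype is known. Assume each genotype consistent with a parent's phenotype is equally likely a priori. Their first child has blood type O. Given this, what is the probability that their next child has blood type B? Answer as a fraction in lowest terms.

Possible genotypes: Jun ∈ {I^B I^B, I^B i}; Nikolai ∈ {I^B I^B, I^B i}.
Weight each parental genotype pair by prior × P(type-O child):
  I^B i × I^B i: posterior weight 1; P(next child type B) = 3/4.
Weighted sum = 3/4.

3/4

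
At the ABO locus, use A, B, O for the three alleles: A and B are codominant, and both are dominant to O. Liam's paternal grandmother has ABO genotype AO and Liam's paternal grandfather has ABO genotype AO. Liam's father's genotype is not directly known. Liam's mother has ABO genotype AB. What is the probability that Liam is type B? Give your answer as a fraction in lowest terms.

Liam's father's ABO genotype from AO × AO: 1/4 AA, 1/2 AO, 1/4 OO.
Crossing each possibility with the mother AB and summing P(type B): 1/4·0 + 1/2·1/4 + 1/4·1/2 = 1/4.

1/4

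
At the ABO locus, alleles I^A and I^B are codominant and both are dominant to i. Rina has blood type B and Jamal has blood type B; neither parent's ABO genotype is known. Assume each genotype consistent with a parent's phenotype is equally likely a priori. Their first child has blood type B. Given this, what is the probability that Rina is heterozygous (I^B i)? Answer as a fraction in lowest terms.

7/15

Possible genotypes: Rina ∈ {I^B I^B, I^B i}; Jamal ∈ {I^B I^B, I^B i}.
Weight each parental genotype pair by prior × P(type-B child):
  I^B I^B × I^B I^B: posterior weight 4/15.
  I^B I^B × I^B i: posterior weight 4/15.
  I^B i × I^B I^B: posterior weight 4/15.
  I^B i × I^B i: posterior weight 1/5.
Sum the posterior weight over pairs where Rina is I^B i: 7/15.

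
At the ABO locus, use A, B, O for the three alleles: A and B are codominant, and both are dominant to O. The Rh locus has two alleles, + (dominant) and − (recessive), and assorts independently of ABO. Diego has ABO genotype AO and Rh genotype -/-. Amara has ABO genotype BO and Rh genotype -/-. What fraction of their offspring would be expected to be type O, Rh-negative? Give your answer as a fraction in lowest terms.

1/4

ABO cross AO × BO → offspring phenotypes: 1/4 O, 1/4 A, 1/4 B, 1/4 AB.
Rh cross -/- × -/- → 1 Rh-.
Independent loci: P(type O, Rh-negative) = 1/4 × 1 = 1/4.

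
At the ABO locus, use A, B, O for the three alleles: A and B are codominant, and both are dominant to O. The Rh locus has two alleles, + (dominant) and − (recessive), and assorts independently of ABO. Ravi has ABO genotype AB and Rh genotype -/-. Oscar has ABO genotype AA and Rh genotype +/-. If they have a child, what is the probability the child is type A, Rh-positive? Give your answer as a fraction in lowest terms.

ABO cross AB × AA → offspring phenotypes: 1/2 A, 1/2 AB.
Rh cross -/- × +/- → 1/2 Rh+, 1/2 Rh-.
Independent loci: P(type A, Rh-positive) = 1/2 × 1/2 = 1/4.

1/4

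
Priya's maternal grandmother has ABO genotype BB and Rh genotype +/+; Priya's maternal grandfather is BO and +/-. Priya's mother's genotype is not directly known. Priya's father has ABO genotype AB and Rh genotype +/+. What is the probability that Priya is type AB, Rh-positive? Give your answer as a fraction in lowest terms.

3/8

Priya's mother's ABO genotype from BB × BO: 1/2 BB, 1/2 BO.
Crossing each possibility with the father AB and summing P(type AB): 1/2·1/2 + 1/2·1/4 = 3/8.
Similarly for Rh via the mother's Rh distribution: P(Rh+) = 1.
Independent loci: 3/8 × 1 = 3/8.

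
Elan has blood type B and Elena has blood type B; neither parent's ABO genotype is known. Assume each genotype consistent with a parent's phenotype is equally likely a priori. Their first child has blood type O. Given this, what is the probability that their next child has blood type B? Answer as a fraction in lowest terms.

3/4

Possible genotypes: Elan ∈ {BB, BO}; Elena ∈ {BB, BO}.
Weight each parental genotype pair by prior × P(type-O child):
  BO × BO: posterior weight 1; P(next child type B) = 3/4.
Weighted sum = 3/4.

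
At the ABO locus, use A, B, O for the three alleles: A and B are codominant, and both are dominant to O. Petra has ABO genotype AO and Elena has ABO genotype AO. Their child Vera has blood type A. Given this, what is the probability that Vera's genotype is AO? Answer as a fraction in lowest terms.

Cross AO × AO → 1/4 AA, 1/2 AO, 1/4 OO.
Type-A genotypes among offspring: AA (1/4), AO (1/2); total 3/4.
P(AO | type A) = (1/2) / (3/4) = 2/3.

2/3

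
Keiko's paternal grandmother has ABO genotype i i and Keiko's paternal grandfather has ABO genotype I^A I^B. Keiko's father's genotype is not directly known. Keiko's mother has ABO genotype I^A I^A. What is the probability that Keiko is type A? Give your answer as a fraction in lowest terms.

Keiko's father's ABO genotype from i i × I^A I^B: 1/2 I^A i, 1/2 I^B i.
Crossing each possibility with the mother I^A I^A and summing P(type A): 1/2·1 + 1/2·1/2 = 3/4.

3/4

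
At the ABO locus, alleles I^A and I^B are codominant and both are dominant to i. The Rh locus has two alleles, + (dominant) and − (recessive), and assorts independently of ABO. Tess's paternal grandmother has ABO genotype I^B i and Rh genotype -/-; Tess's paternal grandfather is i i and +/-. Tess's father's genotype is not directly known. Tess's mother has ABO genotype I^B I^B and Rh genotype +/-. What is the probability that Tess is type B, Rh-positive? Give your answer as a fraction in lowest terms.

Tess's father's ABO genotype from I^B i × i i: 1/2 I^B i, 1/2 i i.
Crossing each possibility with the mother I^B I^B and summing P(type B): 1/2·1 + 1/2·1 = 1.
Similarly for Rh via the father's Rh distribution: P(Rh+) = 5/8.
Independent loci: 1 × 5/8 = 5/8.

5/8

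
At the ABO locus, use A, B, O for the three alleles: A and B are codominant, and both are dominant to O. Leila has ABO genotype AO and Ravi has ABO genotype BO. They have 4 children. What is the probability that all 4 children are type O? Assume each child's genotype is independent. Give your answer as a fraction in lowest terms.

ABO cross AO × BO → 1/4 O, 1/4 A, 1/4 B, 1/4 AB.
So P(type O) = 1/4 per child.
All 4 independent: (1/4)^4 = 1/256.

1/256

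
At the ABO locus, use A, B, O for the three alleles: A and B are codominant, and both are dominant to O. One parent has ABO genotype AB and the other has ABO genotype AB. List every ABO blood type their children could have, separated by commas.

A, B, AB

Gametes from AB × AB give offspring ABO genotypes AA, AB, BB, i.e. phenotypes A, B, AB.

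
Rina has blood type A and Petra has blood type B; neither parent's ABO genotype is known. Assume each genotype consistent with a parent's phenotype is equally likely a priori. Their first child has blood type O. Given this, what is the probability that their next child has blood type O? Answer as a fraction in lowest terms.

1/4

Possible genotypes: Rina ∈ {I^A I^A, I^A i}; Petra ∈ {I^B I^B, I^B i}.
Weight each parental genotype pair by prior × P(type-O child):
  I^A i × I^B i: posterior weight 1; P(next child type O) = 1/4.
Weighted sum = 1/4.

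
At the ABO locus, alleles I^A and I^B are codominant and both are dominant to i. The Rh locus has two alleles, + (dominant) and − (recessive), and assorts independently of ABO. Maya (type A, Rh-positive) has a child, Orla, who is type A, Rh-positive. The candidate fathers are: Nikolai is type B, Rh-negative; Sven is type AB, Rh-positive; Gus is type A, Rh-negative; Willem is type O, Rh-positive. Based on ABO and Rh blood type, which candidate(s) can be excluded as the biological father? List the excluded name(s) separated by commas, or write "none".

none

A candidate is excluded only if no genotype consistent with his phenotype could produce a type A, Rh-positive child with a type A, Rh-positive mother.
Every candidate has at least one consistent genotype combination, so none can be excluded.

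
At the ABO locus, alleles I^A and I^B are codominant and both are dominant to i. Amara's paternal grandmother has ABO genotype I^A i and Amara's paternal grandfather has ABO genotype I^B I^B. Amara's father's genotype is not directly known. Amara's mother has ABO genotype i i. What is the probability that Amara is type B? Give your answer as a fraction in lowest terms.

Amara's father's ABO genotype from I^A i × I^B I^B: 1/2 I^A I^B, 1/2 I^B i.
Crossing each possibility with the mother i i and summing P(type B): 1/2·1/2 + 1/2·1/2 = 1/2.

1/2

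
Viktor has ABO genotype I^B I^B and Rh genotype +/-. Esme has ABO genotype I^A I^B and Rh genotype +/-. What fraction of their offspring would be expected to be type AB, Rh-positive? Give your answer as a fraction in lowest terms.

3/8

ABO cross I^B I^B × I^A I^B → offspring phenotypes: 1/2 B, 1/2 AB.
Rh cross +/- × +/- → 3/4 Rh+, 1/4 Rh-.
Independent loci: P(type AB, Rh-positive) = 1/2 × 3/4 = 3/8.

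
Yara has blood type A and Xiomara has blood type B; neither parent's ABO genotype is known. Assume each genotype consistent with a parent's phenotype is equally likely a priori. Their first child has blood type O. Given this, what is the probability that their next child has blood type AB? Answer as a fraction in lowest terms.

1/4

Possible genotypes: Yara ∈ {I^A I^A, I^A i}; Xiomara ∈ {I^B I^B, I^B i}.
Weight each parental genotype pair by prior × P(type-O child):
  I^A i × I^B i: posterior weight 1; P(next child type AB) = 1/4.
Weighted sum = 1/4.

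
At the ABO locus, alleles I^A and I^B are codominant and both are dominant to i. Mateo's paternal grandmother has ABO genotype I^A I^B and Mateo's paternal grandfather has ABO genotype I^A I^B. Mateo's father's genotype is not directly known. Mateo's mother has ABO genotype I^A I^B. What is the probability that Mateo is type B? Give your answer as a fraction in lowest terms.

Mateo's father's ABO genotype from I^A I^B × I^A I^B: 1/4 I^A I^A, 1/2 I^A I^B, 1/4 I^B I^B.
Crossing each possibility with the mother I^A I^B and summing P(type B): 1/4·0 + 1/2·1/4 + 1/4·1/2 = 1/4.

1/4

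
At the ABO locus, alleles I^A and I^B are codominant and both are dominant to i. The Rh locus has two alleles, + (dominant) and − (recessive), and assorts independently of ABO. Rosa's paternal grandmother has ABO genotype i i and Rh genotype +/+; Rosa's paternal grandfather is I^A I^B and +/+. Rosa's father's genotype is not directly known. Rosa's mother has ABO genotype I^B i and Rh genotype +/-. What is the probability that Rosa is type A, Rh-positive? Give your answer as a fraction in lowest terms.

Rosa's father's ABO genotype from i i × I^A I^B: 1/2 I^A i, 1/2 I^B i.
Crossing each possibility with the mother I^B i and summing P(type A): 1/2·1/4 + 1/2·0 = 1/8.
Similarly for Rh via the father's Rh distribution: P(Rh+) = 1.
Independent loci: 1/8 × 1 = 1/8.

1/8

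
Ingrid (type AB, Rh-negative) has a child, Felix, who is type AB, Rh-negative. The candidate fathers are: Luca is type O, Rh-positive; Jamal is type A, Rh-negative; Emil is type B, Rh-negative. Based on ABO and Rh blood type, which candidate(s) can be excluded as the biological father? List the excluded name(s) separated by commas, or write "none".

Luca

A candidate is excluded only if no genotype consistent with his phenotype could produce a type AB, Rh-negative child with a type AB, Rh-negative mother.
Luca (type O, Rh+): no genotype consistent with that phenotype can produce a type-AB Rh- child with a type-AB mother.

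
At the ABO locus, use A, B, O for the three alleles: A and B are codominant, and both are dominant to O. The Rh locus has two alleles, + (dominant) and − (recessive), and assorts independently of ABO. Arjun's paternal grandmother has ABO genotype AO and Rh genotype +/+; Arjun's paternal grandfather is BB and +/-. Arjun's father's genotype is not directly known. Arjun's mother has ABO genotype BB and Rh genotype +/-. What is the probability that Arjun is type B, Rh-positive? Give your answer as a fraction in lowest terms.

21/32

Arjun's father's ABO genotype from AO × BB: 1/2 AB, 1/2 BO.
Crossing each possibility with the mother BB and summing P(type B): 1/2·1/2 + 1/2·1 = 3/4.
Similarly for Rh via the father's Rh distribution: P(Rh+) = 7/8.
Independent loci: 3/4 × 7/8 = 21/32.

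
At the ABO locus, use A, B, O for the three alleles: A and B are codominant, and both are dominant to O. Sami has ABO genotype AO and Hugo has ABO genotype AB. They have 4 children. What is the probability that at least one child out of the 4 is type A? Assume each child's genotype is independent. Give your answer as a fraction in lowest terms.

15/16

ABO cross AO × AB → 1/2 A, 1/4 B, 1/4 AB.
So P(type A) = 1/2 per child.
P(none) = (1/2)^4 = 1/16; P(at least one) = 1 − 1/16 = 15/16.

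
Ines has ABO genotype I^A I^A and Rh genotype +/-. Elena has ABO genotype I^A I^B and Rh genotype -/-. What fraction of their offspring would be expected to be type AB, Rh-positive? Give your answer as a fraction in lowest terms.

ABO cross I^A I^A × I^A I^B → offspring phenotypes: 1/2 A, 1/2 AB.
Rh cross +/- × -/- → 1/2 Rh+, 1/2 Rh-.
Independent loci: P(type AB, Rh-positive) = 1/2 × 1/2 = 1/4.

1/4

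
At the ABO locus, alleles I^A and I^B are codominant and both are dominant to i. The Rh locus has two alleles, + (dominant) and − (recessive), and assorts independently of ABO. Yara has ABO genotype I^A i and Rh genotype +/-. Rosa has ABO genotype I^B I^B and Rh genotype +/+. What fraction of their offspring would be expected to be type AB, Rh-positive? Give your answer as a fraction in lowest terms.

ABO cross I^A i × I^B I^B → offspring phenotypes: 1/2 B, 1/2 AB.
Rh cross +/- × +/+ → 1 Rh+.
Independent loci: P(type AB, Rh-positive) = 1/2 × 1 = 1/2.

1/2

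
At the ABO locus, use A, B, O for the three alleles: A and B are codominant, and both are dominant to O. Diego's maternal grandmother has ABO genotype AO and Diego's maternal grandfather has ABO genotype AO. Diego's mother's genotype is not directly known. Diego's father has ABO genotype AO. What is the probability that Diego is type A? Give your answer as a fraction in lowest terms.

Diego's mother's ABO genotype from AO × AO: 1/4 AA, 1/2 AO, 1/4 OO.
Crossing each possibility with the father AO and summing P(type A): 1/4·1 + 1/2·3/4 + 1/4·1/2 = 3/4.

3/4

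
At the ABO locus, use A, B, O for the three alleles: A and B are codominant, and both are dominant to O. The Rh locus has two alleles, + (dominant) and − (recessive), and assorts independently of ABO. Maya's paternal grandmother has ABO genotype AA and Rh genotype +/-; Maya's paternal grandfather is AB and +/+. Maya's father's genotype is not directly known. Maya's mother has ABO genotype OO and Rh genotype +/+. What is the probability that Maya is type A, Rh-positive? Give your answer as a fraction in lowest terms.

Maya's father's ABO genotype from AA × AB: 1/2 AA, 1/2 AB.
Crossing each possibility with the mother OO and summing P(type A): 1/2·1 + 1/2·1/2 = 3/4.
Similarly for Rh via the father's Rh distribution: P(Rh+) = 1.
Independent loci: 3/4 × 1 = 3/4.

3/4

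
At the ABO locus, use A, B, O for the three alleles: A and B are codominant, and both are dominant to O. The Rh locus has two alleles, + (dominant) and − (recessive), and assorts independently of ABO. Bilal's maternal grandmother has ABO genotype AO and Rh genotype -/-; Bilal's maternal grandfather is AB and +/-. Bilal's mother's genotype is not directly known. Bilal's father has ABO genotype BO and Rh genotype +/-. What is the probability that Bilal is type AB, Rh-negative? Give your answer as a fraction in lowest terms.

3/32

Bilal's mother's ABO genotype from AO × AB: 1/4 AA, 1/4 AB, 1/4 AO, 1/4 BO.
Crossing each possibility with the father BO and summing P(type AB): 1/4·1/2 + 1/4·1/4 + 1/4·1/4 + 1/4·0 = 1/4.
Similarly for Rh via the mother's Rh distribution: P(Rh-) = 3/8.
Independent loci: 1/4 × 3/8 = 3/32.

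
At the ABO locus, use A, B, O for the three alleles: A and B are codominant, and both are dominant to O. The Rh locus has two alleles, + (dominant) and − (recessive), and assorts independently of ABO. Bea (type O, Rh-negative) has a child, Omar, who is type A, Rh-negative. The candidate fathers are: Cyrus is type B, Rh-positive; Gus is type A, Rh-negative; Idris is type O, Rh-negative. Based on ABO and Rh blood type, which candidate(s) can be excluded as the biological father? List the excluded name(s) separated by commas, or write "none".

A candidate is excluded only if no genotype consistent with his phenotype could produce a type A, Rh-negative child with a type O, Rh-negative mother.
Cyrus (type B, Rh+): no genotype consistent with that phenotype can produce a type-A Rh- child with a type-O mother.
Idris (type O, Rh-): no genotype consistent with that phenotype can produce a type-A Rh- child with a type-O mother.

Cyrus, Idris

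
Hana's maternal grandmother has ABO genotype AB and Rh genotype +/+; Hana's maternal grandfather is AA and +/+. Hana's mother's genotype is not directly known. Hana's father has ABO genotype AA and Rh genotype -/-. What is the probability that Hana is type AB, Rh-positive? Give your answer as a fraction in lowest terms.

1/4

Hana's mother's ABO genotype from AB × AA: 1/2 AA, 1/2 AB.
Crossing each possibility with the father AA and summing P(type AB): 1/2·0 + 1/2·1/2 = 1/4.
Similarly for Rh via the mother's Rh distribution: P(Rh+) = 1.
Independent loci: 1/4 × 1 = 1/4.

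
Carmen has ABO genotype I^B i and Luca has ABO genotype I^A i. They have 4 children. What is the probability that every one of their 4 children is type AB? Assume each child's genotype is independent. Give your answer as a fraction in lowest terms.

ABO cross I^B i × I^A i → 1/4 O, 1/4 A, 1/4 B, 1/4 AB.
So P(type AB) = 1/4 per child.
All 4 independent: (1/4)^4 = 1/256.

1/256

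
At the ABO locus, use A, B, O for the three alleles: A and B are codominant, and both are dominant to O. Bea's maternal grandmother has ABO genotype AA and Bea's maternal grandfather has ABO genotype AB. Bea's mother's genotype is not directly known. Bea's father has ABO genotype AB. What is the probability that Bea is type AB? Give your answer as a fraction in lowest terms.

1/2

Bea's mother's ABO genotype from AA × AB: 1/2 AA, 1/2 AB.
Crossing each possibility with the father AB and summing P(type AB): 1/2·1/2 + 1/2·1/2 = 1/2.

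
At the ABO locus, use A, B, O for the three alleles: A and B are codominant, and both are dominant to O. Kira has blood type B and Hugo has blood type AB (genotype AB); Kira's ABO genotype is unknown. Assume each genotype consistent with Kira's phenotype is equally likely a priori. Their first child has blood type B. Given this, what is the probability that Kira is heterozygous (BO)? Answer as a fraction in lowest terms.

1/2

Possible genotypes: Kira ∈ {BB, BO}; Hugo ∈ {AB}.
Weight each parental genotype pair by prior × P(type-B child):
  BB × AB: posterior weight 1/2.
  BO × AB: posterior weight 1/2.
Sum the posterior weight over pairs where Kira is BO: 1/2.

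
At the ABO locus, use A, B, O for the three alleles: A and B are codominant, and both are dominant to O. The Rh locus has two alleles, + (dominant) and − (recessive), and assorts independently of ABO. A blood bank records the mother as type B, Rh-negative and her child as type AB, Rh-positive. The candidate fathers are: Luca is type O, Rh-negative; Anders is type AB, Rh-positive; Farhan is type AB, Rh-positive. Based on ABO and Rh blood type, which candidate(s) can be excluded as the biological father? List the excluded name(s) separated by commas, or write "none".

Luca

A candidate is excluded only if no genotype consistent with his phenotype could produce a type AB, Rh-positive child with a type B, Rh-negative mother.
Luca (type O, Rh-): no genotype consistent with that phenotype can produce a type-AB Rh+ child with a type-B mother.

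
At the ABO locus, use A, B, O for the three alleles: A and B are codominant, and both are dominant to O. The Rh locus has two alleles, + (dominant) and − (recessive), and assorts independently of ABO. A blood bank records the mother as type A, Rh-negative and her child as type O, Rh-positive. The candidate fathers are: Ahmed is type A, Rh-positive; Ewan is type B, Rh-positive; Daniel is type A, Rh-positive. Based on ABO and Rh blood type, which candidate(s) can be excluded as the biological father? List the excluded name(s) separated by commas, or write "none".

A candidate is excluded only if no genotype consistent with his phenotype could produce a type O, Rh-positive child with a type A, Rh-negative mother.
Every candidate has at least one consistent genotype combination, so none can be excluded.

none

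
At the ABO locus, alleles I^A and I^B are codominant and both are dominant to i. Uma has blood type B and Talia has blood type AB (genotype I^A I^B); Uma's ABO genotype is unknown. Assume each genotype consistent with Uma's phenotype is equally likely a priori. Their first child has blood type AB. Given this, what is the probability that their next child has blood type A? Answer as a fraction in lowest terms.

1/12

Possible genotypes: Uma ∈ {I^B I^B, I^B i}; Talia ∈ {I^A I^B}.
Weight each parental genotype pair by prior × P(type-AB child):
  I^B I^B × I^A I^B: posterior weight 2/3; P(next child type A) = 0.
  I^B i × I^A I^B: posterior weight 1/3; P(next child type A) = 1/4.
Weighted sum = 1/12.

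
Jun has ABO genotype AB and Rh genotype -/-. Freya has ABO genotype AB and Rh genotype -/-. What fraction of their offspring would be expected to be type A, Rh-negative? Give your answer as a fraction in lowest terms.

ABO cross AB × AB → offspring phenotypes: 1/4 A, 1/4 B, 1/2 AB.
Rh cross -/- × -/- → 1 Rh-.
Independent loci: P(type A, Rh-negative) = 1/4 × 1 = 1/4.

1/4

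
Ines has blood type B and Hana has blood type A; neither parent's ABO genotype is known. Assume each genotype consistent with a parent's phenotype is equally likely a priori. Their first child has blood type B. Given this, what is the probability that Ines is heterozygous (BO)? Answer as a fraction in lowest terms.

Possible genotypes: Ines ∈ {BB, BO}; Hana ∈ {AA, AO}.
Weight each parental genotype pair by prior × P(type-B child):
  BB × AO: posterior weight 2/3.
  BO × AO: posterior weight 1/3.
Sum the posterior weight over pairs where Ines is BO: 1/3.

1/3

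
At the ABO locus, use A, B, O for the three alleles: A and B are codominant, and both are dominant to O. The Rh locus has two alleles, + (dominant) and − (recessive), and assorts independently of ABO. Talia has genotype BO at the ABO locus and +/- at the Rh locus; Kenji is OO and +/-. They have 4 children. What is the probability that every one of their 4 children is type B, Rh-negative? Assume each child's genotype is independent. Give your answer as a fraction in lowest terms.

ABO cross BO × OO → 1/2 O, 1/2 B.
Rh cross +/- × +/- → 3/4 Rh+, 1/4 Rh-; so P(type B, Rh-negative) = 1/2 × 1/4 = 1/8 per child.
All 4 independent: (1/8)^4 = 1/4096.

1/4096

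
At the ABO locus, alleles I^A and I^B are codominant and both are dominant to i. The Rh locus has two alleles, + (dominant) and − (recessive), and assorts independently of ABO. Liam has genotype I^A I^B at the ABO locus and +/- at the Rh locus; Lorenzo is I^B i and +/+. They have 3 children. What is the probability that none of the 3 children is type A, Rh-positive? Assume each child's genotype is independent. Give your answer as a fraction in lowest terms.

27/64

ABO cross I^A I^B × I^B i → 1/4 A, 1/2 B, 1/4 AB.
Rh cross +/- × +/+ → 1 Rh+; so P(type A, Rh-positive) = 1/4 × 1 = 1/4 per child.
P(not type A, Rh-positive) = 3/4 for one child; (3/4)^3 = 27/64.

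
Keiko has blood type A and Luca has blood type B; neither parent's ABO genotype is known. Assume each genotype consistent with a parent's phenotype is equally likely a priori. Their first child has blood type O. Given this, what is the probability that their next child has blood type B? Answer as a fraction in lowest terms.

Possible genotypes: Keiko ∈ {I^A I^A, I^A i}; Luca ∈ {I^B I^B, I^B i}.
Weight each parental genotype pair by prior × P(type-O child):
  I^A i × I^B i: posterior weight 1; P(next child type B) = 1/4.
Weighted sum = 1/4.

1/4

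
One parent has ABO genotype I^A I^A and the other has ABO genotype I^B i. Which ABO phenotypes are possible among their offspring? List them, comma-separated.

Gametes from I^A I^A × I^B i give offspring ABO genotypes I^A I^B, I^A i, i.e. phenotypes A, AB.

A, AB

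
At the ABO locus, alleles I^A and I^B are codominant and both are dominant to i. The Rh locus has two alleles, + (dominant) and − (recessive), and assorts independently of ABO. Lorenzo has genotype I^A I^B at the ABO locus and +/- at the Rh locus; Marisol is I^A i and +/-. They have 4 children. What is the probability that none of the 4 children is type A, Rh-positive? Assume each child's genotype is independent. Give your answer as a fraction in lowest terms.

ABO cross I^A I^B × I^A i → 1/2 A, 1/4 B, 1/4 AB.
Rh cross +/- × +/- → 3/4 Rh+, 1/4 Rh-; so P(type A, Rh-positive) = 1/2 × 3/4 = 3/8 per child.
P(not type A, Rh-positive) = 5/8 for one child; (5/8)^4 = 625/4096.

625/4096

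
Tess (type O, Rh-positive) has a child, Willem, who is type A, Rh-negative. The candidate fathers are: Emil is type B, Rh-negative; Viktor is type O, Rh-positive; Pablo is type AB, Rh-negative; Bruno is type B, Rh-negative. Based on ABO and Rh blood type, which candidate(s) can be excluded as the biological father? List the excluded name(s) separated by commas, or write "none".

A candidate is excluded only if no genotype consistent with his phenotype could produce a type A, Rh-negative child with a type O, Rh-positive mother.
Emil (type B, Rh-): no genotype consistent with that phenotype can produce a type-A Rh- child with a type-O mother.
Viktor (type O, Rh+): no genotype consistent with that phenotype can produce a type-A Rh- child with a type-O mother.
Bruno (type B, Rh-): no genotype consistent with that phenotype can produce a type-A Rh- child with a type-O mother.

Emil, Viktor, Bruno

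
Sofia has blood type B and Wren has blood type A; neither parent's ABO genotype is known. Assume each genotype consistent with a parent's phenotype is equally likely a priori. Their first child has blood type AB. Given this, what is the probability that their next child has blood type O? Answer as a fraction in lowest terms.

1/36

Possible genotypes: Sofia ∈ {BB, BO}; Wren ∈ {AA, AO}.
Weight each parental genotype pair by prior × P(type-AB child):
  BB × AA: posterior weight 4/9; P(next child type O) = 0.
  BB × AO: posterior weight 2/9; P(next child type O) = 0.
  BO × AA: posterior weight 2/9; P(next child type O) = 0.
  BO × AO: posterior weight 1/9; P(next child type O) = 1/4.
Weighted sum = 1/36.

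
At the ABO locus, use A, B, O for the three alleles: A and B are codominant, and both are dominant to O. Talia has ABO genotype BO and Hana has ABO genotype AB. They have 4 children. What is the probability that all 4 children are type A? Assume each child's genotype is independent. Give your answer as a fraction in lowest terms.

ABO cross BO × AB → 1/4 A, 1/2 B, 1/4 AB.
So P(type A) = 1/4 per child.
All 4 independent: (1/4)^4 = 1/256.

1/256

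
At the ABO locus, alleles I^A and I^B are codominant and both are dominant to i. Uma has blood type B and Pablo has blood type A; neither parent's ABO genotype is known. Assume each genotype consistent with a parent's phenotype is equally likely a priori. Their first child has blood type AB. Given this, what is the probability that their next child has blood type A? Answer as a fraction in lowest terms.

Possible genotypes: Uma ∈ {I^B I^B, I^B i}; Pablo ∈ {I^A I^A, I^A i}.
Weight each parental genotype pair by prior × P(type-AB child):
  I^B I^B × I^A I^A: posterior weight 4/9; P(next child type A) = 0.
  I^B I^B × I^A i: posterior weight 2/9; P(next child type A) = 0.
  I^B i × I^A I^A: posterior weight 2/9; P(next child type A) = 1/2.
  I^B i × I^A i: posterior weight 1/9; P(next child type A) = 1/4.
Weighted sum = 5/36.

5/36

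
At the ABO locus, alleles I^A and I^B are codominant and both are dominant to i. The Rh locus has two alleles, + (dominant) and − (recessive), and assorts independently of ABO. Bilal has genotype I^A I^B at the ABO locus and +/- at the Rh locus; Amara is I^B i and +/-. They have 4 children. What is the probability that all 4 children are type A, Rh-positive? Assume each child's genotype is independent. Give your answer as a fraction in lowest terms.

ABO cross I^A I^B × I^B i → 1/4 A, 1/2 B, 1/4 AB.
Rh cross +/- × +/- → 3/4 Rh+, 1/4 Rh-; so P(type A, Rh-positive) = 1/4 × 3/4 = 3/16 per child.
All 4 independent: (3/16)^4 = 81/65536.

81/65536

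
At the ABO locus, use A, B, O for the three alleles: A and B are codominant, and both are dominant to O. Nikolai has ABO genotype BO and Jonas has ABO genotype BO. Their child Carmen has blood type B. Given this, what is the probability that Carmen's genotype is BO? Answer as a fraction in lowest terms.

Cross BO × BO → 1/4 BB, 1/2 BO, 1/4 OO.
Type-B genotypes among offspring: BB (1/4), BO (1/2); total 3/4.
P(BO | type B) = (1/2) / (3/4) = 2/3.

2/3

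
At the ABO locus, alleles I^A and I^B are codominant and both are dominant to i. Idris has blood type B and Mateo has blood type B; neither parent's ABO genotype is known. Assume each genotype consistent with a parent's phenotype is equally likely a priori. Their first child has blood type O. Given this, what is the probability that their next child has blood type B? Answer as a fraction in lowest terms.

Possible genotypes: Idris ∈ {I^B I^B, I^B i}; Mateo ∈ {I^B I^B, I^B i}.
Weight each parental genotype pair by prior × P(type-O child):
  I^B i × I^B i: posterior weight 1; P(next child type B) = 3/4.
Weighted sum = 3/4.

3/4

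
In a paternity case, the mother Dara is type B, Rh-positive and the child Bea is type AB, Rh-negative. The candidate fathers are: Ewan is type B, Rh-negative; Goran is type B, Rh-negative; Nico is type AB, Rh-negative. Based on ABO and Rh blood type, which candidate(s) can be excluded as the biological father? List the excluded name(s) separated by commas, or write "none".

Ewan, Goran

A candidate is excluded only if no genotype consistent with his phenotype could produce a type AB, Rh-negative child with a type B, Rh-positive mother.
Ewan (type B, Rh-): no genotype consistent with that phenotype can produce a type-AB Rh- child with a type-B mother.
Goran (type B, Rh-): no genotype consistent with that phenotype can produce a type-AB Rh- child with a type-B mother.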